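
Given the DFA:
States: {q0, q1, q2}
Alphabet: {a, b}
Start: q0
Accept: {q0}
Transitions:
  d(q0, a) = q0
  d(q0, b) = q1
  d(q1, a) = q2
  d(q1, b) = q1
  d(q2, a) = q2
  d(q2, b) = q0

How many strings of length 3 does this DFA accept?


Enumerating all length-3 strings:
  "aaa" -> q0 [accept]
  "aab" -> q1 [reject]
  "aba" -> q2 [reject]
  "abb" -> q1 [reject]
  "baa" -> q2 [reject]
  "bab" -> q0 [accept]
  "bba" -> q2 [reject]
  "bbb" -> q1 [reject]

2 out of 8


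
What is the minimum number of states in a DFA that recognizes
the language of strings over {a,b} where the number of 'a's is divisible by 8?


States track (count of 'a') mod 8.
Need 8 states: one per remainder 0..7; accept = remainder 0.

8


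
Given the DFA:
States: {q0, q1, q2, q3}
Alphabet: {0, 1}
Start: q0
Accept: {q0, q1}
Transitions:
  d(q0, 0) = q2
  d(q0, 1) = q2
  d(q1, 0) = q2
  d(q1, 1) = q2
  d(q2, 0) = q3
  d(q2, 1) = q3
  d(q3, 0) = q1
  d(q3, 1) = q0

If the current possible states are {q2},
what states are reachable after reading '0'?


Apply transition on '0' from each current state:
  d(q2, 0) = q3

{q3}


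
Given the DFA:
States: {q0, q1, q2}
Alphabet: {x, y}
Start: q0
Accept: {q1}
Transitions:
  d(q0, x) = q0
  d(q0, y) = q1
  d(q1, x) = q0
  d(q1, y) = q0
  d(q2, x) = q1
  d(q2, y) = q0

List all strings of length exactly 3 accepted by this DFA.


All strings of length 3: 8 total
Accepted: 3

"xxy", "yxy", "yyy"


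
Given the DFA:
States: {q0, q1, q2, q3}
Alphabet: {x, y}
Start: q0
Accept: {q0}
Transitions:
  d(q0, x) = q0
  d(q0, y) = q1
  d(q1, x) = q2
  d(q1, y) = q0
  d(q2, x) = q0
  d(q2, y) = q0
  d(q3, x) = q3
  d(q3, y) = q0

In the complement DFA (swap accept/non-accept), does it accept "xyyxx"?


Trace: q0 -> q0 -> q1 -> q0 -> q0 -> q0
Final: q0
Original accept: {q0}
Complement: q0 is in original accept

No, complement rejects (original accepts)


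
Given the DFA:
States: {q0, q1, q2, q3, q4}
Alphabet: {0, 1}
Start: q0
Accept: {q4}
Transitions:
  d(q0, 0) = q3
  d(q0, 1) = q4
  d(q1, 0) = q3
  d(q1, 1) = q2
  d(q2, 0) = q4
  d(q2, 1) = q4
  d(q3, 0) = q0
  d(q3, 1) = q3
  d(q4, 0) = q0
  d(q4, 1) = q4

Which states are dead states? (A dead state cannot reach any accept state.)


Forward reachability from each state:
  q0 -> reaches accept state q4 (live)
  q1 -> reaches accept state q4 (live)
  q2 -> reaches accept state q4 (live)
  q3 -> reaches accept state q4 (live)
  q4 -> reaches accept state q4 (live)

None (all states can reach an accept state)


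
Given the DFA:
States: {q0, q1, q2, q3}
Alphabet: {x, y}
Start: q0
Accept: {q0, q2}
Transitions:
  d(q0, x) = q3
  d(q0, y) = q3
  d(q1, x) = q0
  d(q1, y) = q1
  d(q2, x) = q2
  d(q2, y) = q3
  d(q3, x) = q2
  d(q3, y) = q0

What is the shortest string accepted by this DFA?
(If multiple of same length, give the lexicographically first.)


BFS by string length (lex-first path to each state shown):
  len 0: q0<-""
Found accept state at length 0.

"" (empty string)


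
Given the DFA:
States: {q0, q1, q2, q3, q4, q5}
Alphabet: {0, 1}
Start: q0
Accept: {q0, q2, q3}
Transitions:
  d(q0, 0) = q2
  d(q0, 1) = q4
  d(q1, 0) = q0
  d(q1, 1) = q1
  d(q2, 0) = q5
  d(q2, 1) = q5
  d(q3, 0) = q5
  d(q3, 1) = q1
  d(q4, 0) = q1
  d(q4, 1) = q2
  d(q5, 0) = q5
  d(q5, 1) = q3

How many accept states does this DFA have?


Accept states listed: {q0, q2, q3}
Counting: q0(1) q2(2) q3(3)

3


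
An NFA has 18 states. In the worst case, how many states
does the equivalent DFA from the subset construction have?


Subset construction: one DFA state per subset of NFA states.
2^18 = 262144

262144


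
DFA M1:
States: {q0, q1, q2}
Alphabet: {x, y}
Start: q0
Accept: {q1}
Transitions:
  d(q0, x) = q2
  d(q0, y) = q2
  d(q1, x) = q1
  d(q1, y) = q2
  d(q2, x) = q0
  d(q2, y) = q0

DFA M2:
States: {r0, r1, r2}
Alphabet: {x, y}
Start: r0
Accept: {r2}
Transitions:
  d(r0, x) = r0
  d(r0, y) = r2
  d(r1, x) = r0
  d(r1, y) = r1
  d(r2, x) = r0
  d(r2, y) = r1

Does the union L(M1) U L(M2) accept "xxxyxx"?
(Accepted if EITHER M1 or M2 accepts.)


M1: final=q0 accepted=False
M2: final=r0 accepted=False

No, union rejects (neither accepts)


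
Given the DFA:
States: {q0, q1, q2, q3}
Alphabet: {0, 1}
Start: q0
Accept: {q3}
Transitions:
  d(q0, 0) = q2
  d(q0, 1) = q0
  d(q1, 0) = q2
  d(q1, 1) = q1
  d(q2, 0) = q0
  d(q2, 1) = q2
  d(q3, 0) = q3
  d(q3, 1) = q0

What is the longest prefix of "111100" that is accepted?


Run the DFA, marking each prefix where the state is accepting:
  "" -> q0 [reject]
  "1" -> q0 [reject]
  "11" -> q0 [reject]
  "111" -> q0 [reject]
  "1111" -> q0 [reject]
  "11110" -> q2 [reject]
  "111100" -> q0 [reject]

No prefix is accepted


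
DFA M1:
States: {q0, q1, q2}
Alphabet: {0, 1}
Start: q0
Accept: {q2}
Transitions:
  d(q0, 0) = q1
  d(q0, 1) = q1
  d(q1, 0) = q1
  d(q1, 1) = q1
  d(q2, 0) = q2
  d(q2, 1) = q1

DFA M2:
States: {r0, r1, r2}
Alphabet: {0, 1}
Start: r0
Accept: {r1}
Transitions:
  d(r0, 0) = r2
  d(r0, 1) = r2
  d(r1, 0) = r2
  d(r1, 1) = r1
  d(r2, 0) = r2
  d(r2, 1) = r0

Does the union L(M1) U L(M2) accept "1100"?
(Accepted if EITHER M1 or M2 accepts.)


M1: final=q1 accepted=False
M2: final=r2 accepted=False

No, union rejects (neither accepts)


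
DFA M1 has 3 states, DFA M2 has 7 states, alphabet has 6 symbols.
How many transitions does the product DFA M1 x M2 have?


Product DFA has 3 * 7 = 21 states.
Each has 6 transitions: 21 * 6 = 126

126


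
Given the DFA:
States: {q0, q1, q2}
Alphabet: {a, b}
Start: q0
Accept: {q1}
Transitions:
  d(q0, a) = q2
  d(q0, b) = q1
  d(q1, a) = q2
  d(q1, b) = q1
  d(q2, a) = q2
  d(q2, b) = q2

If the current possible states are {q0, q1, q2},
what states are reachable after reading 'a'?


Apply transition on 'a' from each current state:
  d(q0, a) = q2
  d(q1, a) = q2
  d(q2, a) = q2

{q2}


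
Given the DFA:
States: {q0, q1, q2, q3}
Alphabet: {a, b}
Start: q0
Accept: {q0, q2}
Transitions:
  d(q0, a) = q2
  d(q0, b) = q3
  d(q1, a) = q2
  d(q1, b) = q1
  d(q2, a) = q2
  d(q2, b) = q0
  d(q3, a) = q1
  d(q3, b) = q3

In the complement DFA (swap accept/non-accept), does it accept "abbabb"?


Trace: q0 -> q2 -> q0 -> q3 -> q1 -> q1 -> q1
Final: q1
Original accept: {q0, q2}
Complement: q1 is not in original accept

Yes, complement accepts (original rejects)


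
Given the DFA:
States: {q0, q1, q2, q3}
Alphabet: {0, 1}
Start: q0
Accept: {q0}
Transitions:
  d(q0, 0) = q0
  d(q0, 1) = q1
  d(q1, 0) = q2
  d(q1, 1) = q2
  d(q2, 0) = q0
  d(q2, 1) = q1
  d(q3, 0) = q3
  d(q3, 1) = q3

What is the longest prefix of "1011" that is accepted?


Run the DFA, marking each prefix where the state is accepting:
  "" -> q0 [accept]
  "1" -> q1 [reject]
  "10" -> q2 [reject]
  "101" -> q1 [reject]
  "1011" -> q2 [reject]

""


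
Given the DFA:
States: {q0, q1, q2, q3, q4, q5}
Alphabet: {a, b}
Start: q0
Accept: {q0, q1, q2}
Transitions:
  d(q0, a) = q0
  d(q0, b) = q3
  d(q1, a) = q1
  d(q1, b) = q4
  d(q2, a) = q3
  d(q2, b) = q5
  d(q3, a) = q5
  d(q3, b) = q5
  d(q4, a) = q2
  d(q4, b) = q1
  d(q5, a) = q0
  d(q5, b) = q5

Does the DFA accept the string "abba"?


Trace: q0 -> q0 -> q3 -> q5 -> q0
Final state: q0
Accept states: {q0, q1, q2}

Yes, accepted (final state q0 is an accept state)


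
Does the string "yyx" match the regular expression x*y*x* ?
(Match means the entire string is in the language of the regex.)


|string| = 3; first = 'y'; last = 'x'

Yes, "yyx" matches x*y*x*


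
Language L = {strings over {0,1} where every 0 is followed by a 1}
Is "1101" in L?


'00' present: False; ends with '0': False

Yes, "1101" is in L


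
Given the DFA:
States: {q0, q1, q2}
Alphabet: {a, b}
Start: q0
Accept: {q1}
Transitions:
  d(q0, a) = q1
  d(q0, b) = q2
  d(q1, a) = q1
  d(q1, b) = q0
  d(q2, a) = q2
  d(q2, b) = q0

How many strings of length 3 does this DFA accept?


Enumerating all length-3 strings:
  "aaa" -> q1 [accept]
  "aab" -> q0 [reject]
  "aba" -> q1 [accept]
  "abb" -> q2 [reject]
  "baa" -> q2 [reject]
  "bab" -> q0 [reject]
  "bba" -> q1 [accept]
  "bbb" -> q2 [reject]

3 out of 8


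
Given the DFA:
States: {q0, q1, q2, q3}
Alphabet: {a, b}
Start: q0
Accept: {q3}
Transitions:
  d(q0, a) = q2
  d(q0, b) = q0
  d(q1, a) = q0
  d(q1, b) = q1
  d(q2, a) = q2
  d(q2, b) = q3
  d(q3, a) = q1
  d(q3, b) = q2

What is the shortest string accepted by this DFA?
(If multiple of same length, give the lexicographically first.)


BFS by string length (lex-first path to each state shown):
  len 0: q0<-""
  len 1: q0<-"b", q2<-"a"
  len 2: q0<-"bb", q2<-"aa", q3<-"ab"
Found accept state at length 2.

"ab"


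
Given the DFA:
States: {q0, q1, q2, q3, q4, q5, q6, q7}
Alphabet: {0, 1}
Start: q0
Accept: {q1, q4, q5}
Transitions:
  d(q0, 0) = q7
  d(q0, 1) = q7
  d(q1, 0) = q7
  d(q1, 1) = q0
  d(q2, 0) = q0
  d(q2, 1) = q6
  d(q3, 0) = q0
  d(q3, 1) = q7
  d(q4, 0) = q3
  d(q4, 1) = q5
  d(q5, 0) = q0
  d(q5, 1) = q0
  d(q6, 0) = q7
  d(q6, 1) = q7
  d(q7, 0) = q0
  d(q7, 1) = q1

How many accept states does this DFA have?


Accept states listed: {q1, q4, q5}
Counting: q1(1) q4(2) q5(3)

3


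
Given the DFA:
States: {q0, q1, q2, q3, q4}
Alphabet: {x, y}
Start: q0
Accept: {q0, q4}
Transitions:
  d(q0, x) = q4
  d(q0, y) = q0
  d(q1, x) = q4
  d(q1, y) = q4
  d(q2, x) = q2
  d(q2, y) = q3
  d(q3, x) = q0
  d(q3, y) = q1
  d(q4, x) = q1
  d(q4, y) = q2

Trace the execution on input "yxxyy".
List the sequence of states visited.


Input: yxxyy
d(q0, y) = q0
d(q0, x) = q4
d(q4, x) = q1
d(q1, y) = q4
d(q4, y) = q2


q0 -> q0 -> q4 -> q1 -> q4 -> q2


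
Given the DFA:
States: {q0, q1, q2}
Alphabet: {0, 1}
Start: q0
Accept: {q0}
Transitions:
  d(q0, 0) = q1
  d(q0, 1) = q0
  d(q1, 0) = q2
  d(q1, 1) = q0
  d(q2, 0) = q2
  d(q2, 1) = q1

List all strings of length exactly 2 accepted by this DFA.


All strings of length 2: 4 total
Accepted: 2

"01", "11"


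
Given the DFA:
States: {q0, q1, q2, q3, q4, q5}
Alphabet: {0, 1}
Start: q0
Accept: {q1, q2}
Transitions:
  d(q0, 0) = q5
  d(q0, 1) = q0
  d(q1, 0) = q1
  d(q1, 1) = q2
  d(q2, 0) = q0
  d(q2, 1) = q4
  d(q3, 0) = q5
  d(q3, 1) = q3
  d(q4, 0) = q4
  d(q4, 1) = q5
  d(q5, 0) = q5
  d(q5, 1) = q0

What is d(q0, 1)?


Looking up transition d(q0, 1)

q0


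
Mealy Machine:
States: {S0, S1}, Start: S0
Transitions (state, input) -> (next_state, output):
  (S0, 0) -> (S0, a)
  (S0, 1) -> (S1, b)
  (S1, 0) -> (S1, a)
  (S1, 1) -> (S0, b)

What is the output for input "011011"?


Step-by-step:
  (S0, 0) -> (S0, a)
  (S0, 1) -> (S1, b)
  (S1, 1) -> (S0, b)
  (S0, 0) -> (S0, a)
  (S0, 1) -> (S1, b)
  (S1, 1) -> (S0, b)

"abbabb"


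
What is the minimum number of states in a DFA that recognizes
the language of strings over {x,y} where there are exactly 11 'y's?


States: count = 0, 1, ..., 11 (that's 12 states), plus a dead state for count > 11.
Total: 12 + 1 = 13. Accept = count-11 state.

13


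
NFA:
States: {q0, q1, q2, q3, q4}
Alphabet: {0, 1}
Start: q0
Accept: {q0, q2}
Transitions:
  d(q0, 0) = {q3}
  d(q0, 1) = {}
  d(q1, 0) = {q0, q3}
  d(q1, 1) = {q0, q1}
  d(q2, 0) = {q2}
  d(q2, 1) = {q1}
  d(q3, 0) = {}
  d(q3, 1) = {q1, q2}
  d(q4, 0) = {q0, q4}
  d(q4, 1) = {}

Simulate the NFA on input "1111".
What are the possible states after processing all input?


Start: {q0}
  --1--> {}
  --1--> {}
  --1--> {}
  --1--> {}

{} (empty set, no valid transitions)


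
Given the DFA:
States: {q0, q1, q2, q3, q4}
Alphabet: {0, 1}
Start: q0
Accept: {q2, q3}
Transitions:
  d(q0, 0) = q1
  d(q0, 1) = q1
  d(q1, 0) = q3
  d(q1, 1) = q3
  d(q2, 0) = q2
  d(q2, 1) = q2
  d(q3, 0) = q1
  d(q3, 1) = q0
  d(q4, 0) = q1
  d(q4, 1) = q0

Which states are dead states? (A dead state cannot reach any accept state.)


Forward reachability from each state:
  q0 -> reaches accept state q3 (live)
  q1 -> reaches accept state q3 (live)
  q2 -> reaches accept state q2 (live)
  q3 -> reaches accept state q3 (live)
  q4 -> reaches accept state q3 (live)

None (all states can reach an accept state)


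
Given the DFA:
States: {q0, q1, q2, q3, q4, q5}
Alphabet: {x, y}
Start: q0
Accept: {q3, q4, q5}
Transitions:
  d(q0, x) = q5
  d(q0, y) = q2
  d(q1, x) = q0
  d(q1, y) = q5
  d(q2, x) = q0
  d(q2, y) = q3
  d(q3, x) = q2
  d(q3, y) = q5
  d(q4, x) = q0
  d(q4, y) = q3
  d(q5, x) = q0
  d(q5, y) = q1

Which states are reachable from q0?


BFS from q0:
  layer 0: {q0}
  layer 1: {q2, q5}
  layer 2: {q1, q3}

{q0, q1, q2, q3, q5}


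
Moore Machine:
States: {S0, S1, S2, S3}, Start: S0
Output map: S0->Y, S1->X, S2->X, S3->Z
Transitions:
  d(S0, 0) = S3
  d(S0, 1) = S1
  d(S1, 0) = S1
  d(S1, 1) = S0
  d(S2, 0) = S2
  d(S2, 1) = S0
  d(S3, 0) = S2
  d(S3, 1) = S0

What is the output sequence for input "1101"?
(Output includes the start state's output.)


Start: S0 (output Y)
  --1--> S1 (output X)
  --1--> S0 (output Y)
  --0--> S3 (output Z)
  --1--> S0 (output Y)

"YXYZY"


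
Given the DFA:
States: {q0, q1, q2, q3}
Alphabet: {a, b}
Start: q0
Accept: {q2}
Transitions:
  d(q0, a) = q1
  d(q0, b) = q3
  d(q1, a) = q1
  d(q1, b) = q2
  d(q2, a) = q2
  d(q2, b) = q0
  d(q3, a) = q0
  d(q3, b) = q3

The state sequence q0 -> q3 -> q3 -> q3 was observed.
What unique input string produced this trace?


Trace back each transition to find the symbol:
  q0 --[b]--> q3
  q3 --[b]--> q3
  q3 --[b]--> q3

"bbb"


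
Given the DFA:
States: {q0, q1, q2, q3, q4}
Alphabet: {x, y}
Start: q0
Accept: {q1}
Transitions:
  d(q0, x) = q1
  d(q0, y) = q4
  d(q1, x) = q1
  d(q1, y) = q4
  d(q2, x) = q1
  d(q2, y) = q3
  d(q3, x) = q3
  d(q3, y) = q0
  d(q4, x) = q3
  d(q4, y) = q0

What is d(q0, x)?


Looking up transition d(q0, x)

q1


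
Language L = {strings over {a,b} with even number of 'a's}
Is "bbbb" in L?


count('a') = 0; 0 mod 2 = 0

Yes, "bbbb" is in L


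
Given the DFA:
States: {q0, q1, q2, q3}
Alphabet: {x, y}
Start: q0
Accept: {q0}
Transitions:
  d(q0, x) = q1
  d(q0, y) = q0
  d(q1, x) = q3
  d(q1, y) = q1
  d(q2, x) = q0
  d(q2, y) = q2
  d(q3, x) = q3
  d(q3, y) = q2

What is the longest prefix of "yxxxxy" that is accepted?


Run the DFA, marking each prefix where the state is accepting:
  "" -> q0 [accept]
  "y" -> q0 [accept]
  "yx" -> q1 [reject]
  "yxx" -> q3 [reject]
  "yxxx" -> q3 [reject]
  "yxxxx" -> q3 [reject]
  "yxxxxy" -> q2 [reject]

"y"


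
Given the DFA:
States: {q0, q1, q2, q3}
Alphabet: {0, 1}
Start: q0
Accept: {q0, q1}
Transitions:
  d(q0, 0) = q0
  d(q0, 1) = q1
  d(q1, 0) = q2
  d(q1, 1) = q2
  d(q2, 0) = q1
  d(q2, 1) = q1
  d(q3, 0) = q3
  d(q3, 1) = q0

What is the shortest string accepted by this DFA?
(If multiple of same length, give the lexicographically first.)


BFS by string length (lex-first path to each state shown):
  len 0: q0<-""
Found accept state at length 0.

"" (empty string)


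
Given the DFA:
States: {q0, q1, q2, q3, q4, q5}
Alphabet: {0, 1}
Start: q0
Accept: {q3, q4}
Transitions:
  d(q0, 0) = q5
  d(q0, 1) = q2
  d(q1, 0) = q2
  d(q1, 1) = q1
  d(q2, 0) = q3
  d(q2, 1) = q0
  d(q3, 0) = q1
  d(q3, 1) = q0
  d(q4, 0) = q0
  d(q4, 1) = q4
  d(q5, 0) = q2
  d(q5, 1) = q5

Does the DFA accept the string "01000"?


Trace: q0 -> q5 -> q5 -> q2 -> q3 -> q1
Final state: q1
Accept states: {q3, q4}

No, rejected (final state q1 is not an accept state)


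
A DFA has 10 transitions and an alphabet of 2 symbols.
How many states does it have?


Each state has exactly one transition per symbol.
states = transitions / |alphabet| = 10 / 2 = 5

5


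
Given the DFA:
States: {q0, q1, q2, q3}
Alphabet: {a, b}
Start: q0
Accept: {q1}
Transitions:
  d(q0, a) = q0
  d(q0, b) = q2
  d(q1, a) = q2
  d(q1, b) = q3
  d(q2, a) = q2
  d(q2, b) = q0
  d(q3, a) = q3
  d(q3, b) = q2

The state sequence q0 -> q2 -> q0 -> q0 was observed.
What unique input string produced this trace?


Trace back each transition to find the symbol:
  q0 --[b]--> q2
  q2 --[b]--> q0
  q0 --[a]--> q0

"bba"


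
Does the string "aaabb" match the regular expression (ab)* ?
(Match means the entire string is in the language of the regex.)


|string| = 5; first = 'a'; last = 'b'

No, "aaabb" does not match (ab)*


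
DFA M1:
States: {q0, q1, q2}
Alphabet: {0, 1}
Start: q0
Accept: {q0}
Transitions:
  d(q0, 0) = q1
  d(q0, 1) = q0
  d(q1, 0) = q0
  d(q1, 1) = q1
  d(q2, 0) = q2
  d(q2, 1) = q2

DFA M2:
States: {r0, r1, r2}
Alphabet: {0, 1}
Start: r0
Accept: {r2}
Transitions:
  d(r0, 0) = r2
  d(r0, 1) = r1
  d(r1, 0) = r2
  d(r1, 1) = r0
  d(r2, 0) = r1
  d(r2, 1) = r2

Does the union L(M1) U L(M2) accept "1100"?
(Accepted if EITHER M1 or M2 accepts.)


M1: final=q0 accepted=True
M2: final=r1 accepted=False

Yes, union accepts


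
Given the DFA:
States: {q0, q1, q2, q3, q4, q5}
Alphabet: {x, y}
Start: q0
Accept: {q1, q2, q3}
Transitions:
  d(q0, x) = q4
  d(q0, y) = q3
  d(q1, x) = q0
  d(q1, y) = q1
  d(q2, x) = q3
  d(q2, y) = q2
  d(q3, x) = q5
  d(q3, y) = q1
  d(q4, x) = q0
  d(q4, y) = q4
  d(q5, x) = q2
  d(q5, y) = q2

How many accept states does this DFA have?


Accept states listed: {q1, q2, q3}
Counting: q1(1) q2(2) q3(3)

3


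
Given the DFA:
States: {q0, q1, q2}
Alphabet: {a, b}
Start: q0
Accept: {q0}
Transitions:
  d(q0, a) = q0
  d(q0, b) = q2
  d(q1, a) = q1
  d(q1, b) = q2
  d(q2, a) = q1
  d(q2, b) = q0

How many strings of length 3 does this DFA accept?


Enumerating all length-3 strings:
  "aaa" -> q0 [accept]
  "aab" -> q2 [reject]
  "aba" -> q1 [reject]
  "abb" -> q0 [accept]
  "baa" -> q1 [reject]
  "bab" -> q2 [reject]
  "bba" -> q0 [accept]
  "bbb" -> q2 [reject]

3 out of 8


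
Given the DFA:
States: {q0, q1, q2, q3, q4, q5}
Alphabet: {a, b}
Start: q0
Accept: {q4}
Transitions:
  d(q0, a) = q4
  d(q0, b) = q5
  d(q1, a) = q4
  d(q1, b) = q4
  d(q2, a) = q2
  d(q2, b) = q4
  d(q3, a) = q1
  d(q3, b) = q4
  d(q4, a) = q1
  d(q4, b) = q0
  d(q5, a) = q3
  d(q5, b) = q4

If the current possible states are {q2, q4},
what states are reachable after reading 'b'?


Apply transition on 'b' from each current state:
  d(q2, b) = q4
  d(q4, b) = q0

{q0, q4}


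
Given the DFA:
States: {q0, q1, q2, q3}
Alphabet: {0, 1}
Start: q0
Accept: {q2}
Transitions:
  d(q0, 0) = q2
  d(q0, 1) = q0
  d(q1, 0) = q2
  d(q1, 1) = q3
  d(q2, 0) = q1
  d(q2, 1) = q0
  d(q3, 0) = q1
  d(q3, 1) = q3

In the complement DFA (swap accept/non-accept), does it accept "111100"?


Trace: q0 -> q0 -> q0 -> q0 -> q0 -> q2 -> q1
Final: q1
Original accept: {q2}
Complement: q1 is not in original accept

Yes, complement accepts (original rejects)


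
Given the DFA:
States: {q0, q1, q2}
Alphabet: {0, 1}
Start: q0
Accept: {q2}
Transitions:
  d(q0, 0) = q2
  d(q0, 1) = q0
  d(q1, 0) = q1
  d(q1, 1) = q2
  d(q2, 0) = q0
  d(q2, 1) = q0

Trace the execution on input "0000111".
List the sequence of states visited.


Input: 0000111
d(q0, 0) = q2
d(q2, 0) = q0
d(q0, 0) = q2
d(q2, 0) = q0
d(q0, 1) = q0
d(q0, 1) = q0
d(q0, 1) = q0


q0 -> q2 -> q0 -> q2 -> q0 -> q0 -> q0 -> q0


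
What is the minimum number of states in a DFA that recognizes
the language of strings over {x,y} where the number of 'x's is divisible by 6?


States track (count of 'x') mod 6.
Need 6 states: one per remainder 0..5; accept = remainder 0.

6


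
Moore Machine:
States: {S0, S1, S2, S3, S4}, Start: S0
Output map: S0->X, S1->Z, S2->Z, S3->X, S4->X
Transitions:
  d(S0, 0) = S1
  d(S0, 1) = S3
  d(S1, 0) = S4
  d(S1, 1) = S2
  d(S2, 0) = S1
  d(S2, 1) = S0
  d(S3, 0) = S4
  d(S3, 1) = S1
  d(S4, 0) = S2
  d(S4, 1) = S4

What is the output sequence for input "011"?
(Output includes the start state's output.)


Start: S0 (output X)
  --0--> S1 (output Z)
  --1--> S2 (output Z)
  --1--> S0 (output X)

"XZZX"


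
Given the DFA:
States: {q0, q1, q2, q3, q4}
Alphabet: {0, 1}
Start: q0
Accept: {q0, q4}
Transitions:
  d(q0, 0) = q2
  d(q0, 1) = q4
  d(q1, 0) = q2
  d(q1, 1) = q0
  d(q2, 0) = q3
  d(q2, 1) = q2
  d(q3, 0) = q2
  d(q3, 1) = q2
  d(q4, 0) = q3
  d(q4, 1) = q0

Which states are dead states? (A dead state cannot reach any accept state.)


Forward reachability from each state:
  q0 -> reaches accept state q0 (live)
  q1 -> reaches accept state q0 (live)
  q2 -> reaches {q2, q3}, no accept state (dead)
  q3 -> reaches {q2, q3}, no accept state (dead)
  q4 -> reaches accept state q0 (live)

{q2, q3}


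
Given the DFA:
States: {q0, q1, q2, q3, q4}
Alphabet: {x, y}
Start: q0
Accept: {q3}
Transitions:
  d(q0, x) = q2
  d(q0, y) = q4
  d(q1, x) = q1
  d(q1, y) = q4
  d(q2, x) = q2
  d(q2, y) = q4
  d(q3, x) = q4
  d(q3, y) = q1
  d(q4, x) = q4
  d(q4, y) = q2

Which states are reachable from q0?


BFS from q0:
  layer 0: {q0}
  layer 1: {q2, q4}

{q0, q2, q4}


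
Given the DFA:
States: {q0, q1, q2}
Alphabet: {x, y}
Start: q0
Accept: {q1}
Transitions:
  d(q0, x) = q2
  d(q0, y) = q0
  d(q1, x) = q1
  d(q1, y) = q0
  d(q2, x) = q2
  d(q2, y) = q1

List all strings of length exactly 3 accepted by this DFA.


All strings of length 3: 8 total
Accepted: 3

"xxy", "xyx", "yxy"


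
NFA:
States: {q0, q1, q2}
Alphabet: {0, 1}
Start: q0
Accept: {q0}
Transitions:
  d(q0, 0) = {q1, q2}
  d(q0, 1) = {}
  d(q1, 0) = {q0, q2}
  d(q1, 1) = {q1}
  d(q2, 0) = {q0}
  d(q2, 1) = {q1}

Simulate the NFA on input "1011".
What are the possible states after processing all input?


Start: {q0}
  --1--> {}
  --0--> {}
  --1--> {}
  --1--> {}

{} (empty set, no valid transitions)


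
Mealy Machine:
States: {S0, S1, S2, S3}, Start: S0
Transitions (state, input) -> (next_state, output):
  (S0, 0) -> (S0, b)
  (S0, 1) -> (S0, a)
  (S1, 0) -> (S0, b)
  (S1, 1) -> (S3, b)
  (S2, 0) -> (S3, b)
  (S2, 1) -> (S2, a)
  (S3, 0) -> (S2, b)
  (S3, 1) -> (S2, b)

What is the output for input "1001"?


Step-by-step:
  (S0, 1) -> (S0, a)
  (S0, 0) -> (S0, b)
  (S0, 0) -> (S0, b)
  (S0, 1) -> (S0, a)

"abba"


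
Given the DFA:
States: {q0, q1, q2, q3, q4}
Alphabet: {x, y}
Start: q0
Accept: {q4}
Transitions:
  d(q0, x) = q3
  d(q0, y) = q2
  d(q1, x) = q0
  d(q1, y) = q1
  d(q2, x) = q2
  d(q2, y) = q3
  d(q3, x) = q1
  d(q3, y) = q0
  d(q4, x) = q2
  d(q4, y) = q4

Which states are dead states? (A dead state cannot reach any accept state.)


Forward reachability from each state:
  q0 -> reaches {q0, q1, q2, q3}, no accept state (dead)
  q1 -> reaches {q0, q1, q2, q3}, no accept state (dead)
  q2 -> reaches {q0, q1, q2, q3}, no accept state (dead)
  q3 -> reaches {q0, q1, q2, q3}, no accept state (dead)
  q4 -> reaches accept state q4 (live)

{q0, q1, q2, q3}


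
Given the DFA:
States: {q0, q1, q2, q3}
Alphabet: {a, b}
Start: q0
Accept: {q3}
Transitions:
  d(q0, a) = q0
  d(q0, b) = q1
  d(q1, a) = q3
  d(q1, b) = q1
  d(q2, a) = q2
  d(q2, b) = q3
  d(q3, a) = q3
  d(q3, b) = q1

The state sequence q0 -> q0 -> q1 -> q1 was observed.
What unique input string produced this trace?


Trace back each transition to find the symbol:
  q0 --[a]--> q0
  q0 --[b]--> q1
  q1 --[b]--> q1

"abb"


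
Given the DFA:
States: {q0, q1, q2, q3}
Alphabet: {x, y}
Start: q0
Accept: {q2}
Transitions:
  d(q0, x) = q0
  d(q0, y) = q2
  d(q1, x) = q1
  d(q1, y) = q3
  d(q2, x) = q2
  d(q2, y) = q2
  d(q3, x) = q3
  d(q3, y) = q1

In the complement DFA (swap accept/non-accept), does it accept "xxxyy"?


Trace: q0 -> q0 -> q0 -> q0 -> q2 -> q2
Final: q2
Original accept: {q2}
Complement: q2 is in original accept

No, complement rejects (original accepts)


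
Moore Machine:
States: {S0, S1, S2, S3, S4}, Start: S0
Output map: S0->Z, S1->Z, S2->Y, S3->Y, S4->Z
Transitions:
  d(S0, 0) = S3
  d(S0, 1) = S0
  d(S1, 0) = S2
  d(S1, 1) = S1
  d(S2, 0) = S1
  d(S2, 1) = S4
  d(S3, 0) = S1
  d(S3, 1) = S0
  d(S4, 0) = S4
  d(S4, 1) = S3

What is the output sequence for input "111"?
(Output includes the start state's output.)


Start: S0 (output Z)
  --1--> S0 (output Z)
  --1--> S0 (output Z)
  --1--> S0 (output Z)

"ZZZZ"


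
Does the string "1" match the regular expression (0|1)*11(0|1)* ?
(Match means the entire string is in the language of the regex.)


|string| = 1; first = '1'; last = '1'

No, "1" does not match (0|1)*11(0|1)*


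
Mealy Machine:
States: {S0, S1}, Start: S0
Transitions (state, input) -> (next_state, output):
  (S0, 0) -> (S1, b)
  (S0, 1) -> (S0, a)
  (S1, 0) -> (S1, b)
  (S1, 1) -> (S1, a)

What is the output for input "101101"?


Step-by-step:
  (S0, 1) -> (S0, a)
  (S0, 0) -> (S1, b)
  (S1, 1) -> (S1, a)
  (S1, 1) -> (S1, a)
  (S1, 0) -> (S1, b)
  (S1, 1) -> (S1, a)

"abaaba"


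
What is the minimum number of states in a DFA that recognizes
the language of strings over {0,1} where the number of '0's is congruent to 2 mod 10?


States track (count of '0') mod 10.
Need 10 states: one per remainder 0..9; accept = remainder 2.

10


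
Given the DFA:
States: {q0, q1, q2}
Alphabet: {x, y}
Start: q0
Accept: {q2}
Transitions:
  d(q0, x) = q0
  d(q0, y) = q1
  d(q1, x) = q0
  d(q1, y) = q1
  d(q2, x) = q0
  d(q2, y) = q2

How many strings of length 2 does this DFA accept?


Enumerating all length-2 strings:
  "xx" -> q0 [reject]
  "xy" -> q1 [reject]
  "yx" -> q0 [reject]
  "yy" -> q1 [reject]

0 out of 4


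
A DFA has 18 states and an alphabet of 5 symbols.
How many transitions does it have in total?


Each state has exactly one transition per symbol.
18 * 5 = 90

90


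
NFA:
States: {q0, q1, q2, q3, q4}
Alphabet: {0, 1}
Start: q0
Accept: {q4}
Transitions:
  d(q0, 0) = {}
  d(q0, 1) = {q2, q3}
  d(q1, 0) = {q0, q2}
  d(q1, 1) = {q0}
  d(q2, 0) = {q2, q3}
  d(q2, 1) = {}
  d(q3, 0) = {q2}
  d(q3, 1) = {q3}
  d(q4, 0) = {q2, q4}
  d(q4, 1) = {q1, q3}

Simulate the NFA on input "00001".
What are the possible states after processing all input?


Start: {q0}
  --0--> {}
  --0--> {}
  --0--> {}
  --0--> {}
  --1--> {}

{} (empty set, no valid transitions)


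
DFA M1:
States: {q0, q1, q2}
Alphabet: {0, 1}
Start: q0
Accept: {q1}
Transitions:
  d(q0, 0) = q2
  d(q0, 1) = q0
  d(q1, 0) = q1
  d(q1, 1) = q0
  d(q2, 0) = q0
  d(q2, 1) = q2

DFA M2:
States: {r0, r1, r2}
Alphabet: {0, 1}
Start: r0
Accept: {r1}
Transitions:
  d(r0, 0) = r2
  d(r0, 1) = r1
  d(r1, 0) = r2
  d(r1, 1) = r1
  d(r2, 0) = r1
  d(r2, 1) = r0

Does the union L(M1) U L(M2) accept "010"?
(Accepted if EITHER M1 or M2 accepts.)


M1: final=q0 accepted=False
M2: final=r2 accepted=False

No, union rejects (neither accepts)


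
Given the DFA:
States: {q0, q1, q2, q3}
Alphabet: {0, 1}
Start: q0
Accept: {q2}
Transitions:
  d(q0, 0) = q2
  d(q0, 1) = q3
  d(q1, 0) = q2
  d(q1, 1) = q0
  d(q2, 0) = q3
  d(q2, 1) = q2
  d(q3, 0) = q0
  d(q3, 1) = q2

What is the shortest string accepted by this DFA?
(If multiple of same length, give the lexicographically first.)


BFS by string length (lex-first path to each state shown):
  len 0: q0<-""
  len 1: q2<-"0", q3<-"1"
Found accept state at length 1.

"0"


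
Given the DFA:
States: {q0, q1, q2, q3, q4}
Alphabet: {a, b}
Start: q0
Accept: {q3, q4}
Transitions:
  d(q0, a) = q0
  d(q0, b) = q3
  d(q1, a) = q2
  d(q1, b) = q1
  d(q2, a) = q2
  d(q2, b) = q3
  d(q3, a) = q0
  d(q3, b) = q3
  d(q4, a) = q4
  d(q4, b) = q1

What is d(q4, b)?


Looking up transition d(q4, b)

q1


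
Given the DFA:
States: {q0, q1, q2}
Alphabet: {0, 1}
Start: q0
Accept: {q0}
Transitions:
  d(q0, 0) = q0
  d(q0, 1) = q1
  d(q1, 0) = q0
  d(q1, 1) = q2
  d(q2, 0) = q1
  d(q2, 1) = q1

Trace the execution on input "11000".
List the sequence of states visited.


Input: 11000
d(q0, 1) = q1
d(q1, 1) = q2
d(q2, 0) = q1
d(q1, 0) = q0
d(q0, 0) = q0


q0 -> q1 -> q2 -> q1 -> q0 -> q0


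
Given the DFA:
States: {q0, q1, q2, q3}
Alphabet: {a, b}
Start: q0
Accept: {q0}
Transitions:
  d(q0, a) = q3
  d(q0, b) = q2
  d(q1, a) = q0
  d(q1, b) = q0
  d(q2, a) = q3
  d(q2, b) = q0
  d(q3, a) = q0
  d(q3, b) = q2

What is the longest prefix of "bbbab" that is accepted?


Run the DFA, marking each prefix where the state is accepting:
  "" -> q0 [accept]
  "b" -> q2 [reject]
  "bb" -> q0 [accept]
  "bbb" -> q2 [reject]
  "bbba" -> q3 [reject]
  "bbbab" -> q2 [reject]

"bb"


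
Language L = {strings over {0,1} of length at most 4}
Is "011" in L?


length = 3

Yes, "011" is in L


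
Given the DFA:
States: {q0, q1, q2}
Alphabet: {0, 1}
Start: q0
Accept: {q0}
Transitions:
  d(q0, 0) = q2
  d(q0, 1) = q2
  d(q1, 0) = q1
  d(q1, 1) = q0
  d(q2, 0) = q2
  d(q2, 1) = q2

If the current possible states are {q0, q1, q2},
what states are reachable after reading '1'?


Apply transition on '1' from each current state:
  d(q0, 1) = q2
  d(q1, 1) = q0
  d(q2, 1) = q2

{q0, q2}


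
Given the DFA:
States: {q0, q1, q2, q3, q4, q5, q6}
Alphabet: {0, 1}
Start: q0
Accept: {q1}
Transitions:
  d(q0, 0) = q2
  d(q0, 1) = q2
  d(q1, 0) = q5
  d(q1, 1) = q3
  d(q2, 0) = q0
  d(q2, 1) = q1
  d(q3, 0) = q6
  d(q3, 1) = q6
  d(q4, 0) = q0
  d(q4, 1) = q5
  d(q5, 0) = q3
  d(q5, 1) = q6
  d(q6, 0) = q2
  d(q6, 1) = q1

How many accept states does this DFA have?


Accept states listed: {q1}
Counting: q1(1)

1


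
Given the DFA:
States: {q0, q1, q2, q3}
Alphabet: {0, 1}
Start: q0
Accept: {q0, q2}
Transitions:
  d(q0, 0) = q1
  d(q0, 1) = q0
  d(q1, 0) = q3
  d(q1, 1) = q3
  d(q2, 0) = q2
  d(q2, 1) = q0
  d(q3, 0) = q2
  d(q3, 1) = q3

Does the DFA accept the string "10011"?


Trace: q0 -> q0 -> q1 -> q3 -> q3 -> q3
Final state: q3
Accept states: {q0, q2}

No, rejected (final state q3 is not an accept state)


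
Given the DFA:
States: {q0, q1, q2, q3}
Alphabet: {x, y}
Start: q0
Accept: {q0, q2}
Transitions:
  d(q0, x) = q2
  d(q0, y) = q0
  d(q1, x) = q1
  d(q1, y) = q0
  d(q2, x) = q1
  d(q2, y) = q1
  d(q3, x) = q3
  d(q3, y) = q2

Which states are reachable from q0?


BFS from q0:
  layer 0: {q0}
  layer 1: {q2}
  layer 2: {q1}

{q0, q1, q2}


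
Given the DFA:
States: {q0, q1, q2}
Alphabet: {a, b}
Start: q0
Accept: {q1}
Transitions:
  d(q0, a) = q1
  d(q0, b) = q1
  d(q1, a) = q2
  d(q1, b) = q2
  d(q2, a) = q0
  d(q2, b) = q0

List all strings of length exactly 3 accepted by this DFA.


All strings of length 3: 8 total
Accepted: 0

None


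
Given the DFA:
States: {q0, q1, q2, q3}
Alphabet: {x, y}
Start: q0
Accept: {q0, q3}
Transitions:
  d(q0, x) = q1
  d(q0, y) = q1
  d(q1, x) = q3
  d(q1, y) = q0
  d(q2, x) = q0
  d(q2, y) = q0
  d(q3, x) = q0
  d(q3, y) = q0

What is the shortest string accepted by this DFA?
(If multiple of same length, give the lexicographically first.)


BFS by string length (lex-first path to each state shown):
  len 0: q0<-""
Found accept state at length 0.

"" (empty string)


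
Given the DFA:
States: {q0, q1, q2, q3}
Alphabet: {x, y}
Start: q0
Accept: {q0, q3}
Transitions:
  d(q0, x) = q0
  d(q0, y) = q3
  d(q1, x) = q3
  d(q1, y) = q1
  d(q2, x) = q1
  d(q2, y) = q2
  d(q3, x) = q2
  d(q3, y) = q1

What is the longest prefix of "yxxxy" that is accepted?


Run the DFA, marking each prefix where the state is accepting:
  "" -> q0 [accept]
  "y" -> q3 [accept]
  "yx" -> q2 [reject]
  "yxx" -> q1 [reject]
  "yxxx" -> q3 [accept]
  "yxxxy" -> q1 [reject]

"yxxx"


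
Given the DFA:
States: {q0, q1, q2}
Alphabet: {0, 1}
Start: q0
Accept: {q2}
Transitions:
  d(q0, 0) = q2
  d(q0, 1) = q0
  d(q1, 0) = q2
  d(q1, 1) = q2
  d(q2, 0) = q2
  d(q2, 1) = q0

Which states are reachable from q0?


BFS from q0:
  layer 0: {q0}
  layer 1: {q2}

{q0, q2}


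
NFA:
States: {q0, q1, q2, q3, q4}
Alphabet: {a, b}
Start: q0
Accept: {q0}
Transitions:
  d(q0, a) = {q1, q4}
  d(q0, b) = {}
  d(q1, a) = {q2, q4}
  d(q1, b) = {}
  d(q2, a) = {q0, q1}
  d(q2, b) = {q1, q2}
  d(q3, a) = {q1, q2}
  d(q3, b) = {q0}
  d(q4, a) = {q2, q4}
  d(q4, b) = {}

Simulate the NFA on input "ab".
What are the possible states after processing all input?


Start: {q0}
  --a--> {q1, q4}
  --b--> {}

{} (empty set, no valid transitions)


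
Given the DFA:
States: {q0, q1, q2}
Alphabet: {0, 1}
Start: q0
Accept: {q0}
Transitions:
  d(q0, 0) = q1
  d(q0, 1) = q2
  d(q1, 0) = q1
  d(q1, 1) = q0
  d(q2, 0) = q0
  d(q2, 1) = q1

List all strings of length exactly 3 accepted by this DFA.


All strings of length 3: 8 total
Accepted: 2

"001", "111"


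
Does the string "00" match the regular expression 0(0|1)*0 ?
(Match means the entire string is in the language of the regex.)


|string| = 2; first = '0'; last = '0'

Yes, "00" matches 0(0|1)*0


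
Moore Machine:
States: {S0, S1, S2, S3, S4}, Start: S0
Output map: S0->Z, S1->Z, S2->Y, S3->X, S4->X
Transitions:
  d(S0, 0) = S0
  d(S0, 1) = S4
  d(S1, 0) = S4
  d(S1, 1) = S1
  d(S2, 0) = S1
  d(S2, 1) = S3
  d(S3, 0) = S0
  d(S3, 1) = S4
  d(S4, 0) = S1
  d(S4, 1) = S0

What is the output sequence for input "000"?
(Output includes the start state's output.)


Start: S0 (output Z)
  --0--> S0 (output Z)
  --0--> S0 (output Z)
  --0--> S0 (output Z)

"ZZZZ"


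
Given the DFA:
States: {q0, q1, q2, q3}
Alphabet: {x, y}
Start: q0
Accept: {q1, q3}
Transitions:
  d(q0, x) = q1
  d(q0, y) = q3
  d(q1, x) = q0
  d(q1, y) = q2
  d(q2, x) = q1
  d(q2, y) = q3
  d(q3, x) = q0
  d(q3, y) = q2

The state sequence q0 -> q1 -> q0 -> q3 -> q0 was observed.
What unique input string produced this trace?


Trace back each transition to find the symbol:
  q0 --[x]--> q1
  q1 --[x]--> q0
  q0 --[y]--> q3
  q3 --[x]--> q0

"xxyx"


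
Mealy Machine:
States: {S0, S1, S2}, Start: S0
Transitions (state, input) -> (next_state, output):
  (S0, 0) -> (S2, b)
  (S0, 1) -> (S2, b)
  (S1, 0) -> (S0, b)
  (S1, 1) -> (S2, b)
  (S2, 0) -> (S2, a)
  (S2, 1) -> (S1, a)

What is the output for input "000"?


Step-by-step:
  (S0, 0) -> (S2, b)
  (S2, 0) -> (S2, a)
  (S2, 0) -> (S2, a)

"baa"


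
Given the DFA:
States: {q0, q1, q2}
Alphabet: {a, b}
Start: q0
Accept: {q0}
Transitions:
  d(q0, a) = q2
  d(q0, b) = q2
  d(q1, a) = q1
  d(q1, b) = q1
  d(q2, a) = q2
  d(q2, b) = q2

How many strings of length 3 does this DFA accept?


Enumerating all length-3 strings:
  "aaa" -> q2 [reject]
  "aab" -> q2 [reject]
  "aba" -> q2 [reject]
  "abb" -> q2 [reject]
  "baa" -> q2 [reject]
  "bab" -> q2 [reject]
  "bba" -> q2 [reject]
  "bbb" -> q2 [reject]

0 out of 8


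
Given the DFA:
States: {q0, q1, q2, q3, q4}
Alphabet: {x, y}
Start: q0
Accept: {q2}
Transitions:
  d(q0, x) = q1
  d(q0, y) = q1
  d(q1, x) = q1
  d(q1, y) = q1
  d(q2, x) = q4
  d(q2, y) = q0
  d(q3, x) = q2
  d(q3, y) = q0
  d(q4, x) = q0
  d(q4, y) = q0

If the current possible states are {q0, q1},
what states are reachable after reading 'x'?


Apply transition on 'x' from each current state:
  d(q0, x) = q1
  d(q1, x) = q1

{q1}


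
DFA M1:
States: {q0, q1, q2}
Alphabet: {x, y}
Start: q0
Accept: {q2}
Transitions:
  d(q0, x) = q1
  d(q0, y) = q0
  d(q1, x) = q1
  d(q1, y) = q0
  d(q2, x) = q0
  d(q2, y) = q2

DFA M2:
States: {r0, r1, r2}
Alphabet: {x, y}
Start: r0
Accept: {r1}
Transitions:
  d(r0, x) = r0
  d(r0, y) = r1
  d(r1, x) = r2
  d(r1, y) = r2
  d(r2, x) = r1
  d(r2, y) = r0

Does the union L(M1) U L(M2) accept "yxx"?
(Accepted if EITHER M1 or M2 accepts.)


M1: final=q1 accepted=False
M2: final=r1 accepted=True

Yes, union accepts


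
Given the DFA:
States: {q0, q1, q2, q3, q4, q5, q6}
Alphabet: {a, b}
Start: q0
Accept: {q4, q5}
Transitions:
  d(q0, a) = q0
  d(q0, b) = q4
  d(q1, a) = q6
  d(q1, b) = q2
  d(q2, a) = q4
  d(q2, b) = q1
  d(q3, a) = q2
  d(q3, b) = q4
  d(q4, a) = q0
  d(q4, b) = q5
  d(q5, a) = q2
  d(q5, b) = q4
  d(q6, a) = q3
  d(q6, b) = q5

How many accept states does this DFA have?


Accept states listed: {q4, q5}
Counting: q4(1) q5(2)

2


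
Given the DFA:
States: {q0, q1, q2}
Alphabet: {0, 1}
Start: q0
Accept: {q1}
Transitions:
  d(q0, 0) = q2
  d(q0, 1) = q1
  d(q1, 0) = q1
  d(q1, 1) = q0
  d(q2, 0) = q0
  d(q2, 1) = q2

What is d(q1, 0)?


Looking up transition d(q1, 0)

q1


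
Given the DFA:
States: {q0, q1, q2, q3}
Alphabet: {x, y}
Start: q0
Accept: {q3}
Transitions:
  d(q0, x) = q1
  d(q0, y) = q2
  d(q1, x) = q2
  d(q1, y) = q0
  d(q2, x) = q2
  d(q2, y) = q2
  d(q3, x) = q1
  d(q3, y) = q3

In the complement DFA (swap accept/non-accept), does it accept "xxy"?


Trace: q0 -> q1 -> q2 -> q2
Final: q2
Original accept: {q3}
Complement: q2 is not in original accept

Yes, complement accepts (original rejects)


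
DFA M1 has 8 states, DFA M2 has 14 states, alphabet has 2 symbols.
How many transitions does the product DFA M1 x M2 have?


Product DFA has 8 * 14 = 112 states.
Each has 2 transitions: 112 * 2 = 224

224


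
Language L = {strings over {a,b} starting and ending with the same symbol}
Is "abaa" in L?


first = 'a', last = 'a'

Yes, "abaa" is in L


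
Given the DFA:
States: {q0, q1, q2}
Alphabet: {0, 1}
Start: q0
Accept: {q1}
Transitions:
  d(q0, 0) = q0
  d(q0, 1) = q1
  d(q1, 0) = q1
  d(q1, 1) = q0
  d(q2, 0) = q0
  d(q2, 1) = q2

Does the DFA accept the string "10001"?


Trace: q0 -> q1 -> q1 -> q1 -> q1 -> q0
Final state: q0
Accept states: {q1}

No, rejected (final state q0 is not an accept state)


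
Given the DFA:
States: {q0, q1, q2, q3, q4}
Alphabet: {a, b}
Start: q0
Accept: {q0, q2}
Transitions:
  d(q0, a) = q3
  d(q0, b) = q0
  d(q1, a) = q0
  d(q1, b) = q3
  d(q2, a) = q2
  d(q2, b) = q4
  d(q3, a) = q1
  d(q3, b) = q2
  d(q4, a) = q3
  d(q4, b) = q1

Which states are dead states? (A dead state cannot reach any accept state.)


Forward reachability from each state:
  q0 -> reaches accept state q0 (live)
  q1 -> reaches accept state q0 (live)
  q2 -> reaches accept state q0 (live)
  q3 -> reaches accept state q0 (live)
  q4 -> reaches accept state q0 (live)

None (all states can reach an accept state)


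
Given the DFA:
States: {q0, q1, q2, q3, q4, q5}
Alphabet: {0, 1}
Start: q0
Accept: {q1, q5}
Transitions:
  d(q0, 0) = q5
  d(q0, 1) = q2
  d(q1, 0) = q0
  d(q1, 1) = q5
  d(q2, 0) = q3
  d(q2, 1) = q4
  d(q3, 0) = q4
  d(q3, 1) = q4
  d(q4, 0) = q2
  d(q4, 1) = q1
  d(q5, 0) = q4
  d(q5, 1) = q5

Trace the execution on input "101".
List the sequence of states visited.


Input: 101
d(q0, 1) = q2
d(q2, 0) = q3
d(q3, 1) = q4


q0 -> q2 -> q3 -> q4


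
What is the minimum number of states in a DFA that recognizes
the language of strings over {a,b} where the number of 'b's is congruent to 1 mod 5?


States track (count of 'b') mod 5.
Need 5 states: one per remainder 0..4; accept = remainder 1.

5


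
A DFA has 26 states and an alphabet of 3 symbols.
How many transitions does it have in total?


Each state has exactly one transition per symbol.
26 * 3 = 78

78


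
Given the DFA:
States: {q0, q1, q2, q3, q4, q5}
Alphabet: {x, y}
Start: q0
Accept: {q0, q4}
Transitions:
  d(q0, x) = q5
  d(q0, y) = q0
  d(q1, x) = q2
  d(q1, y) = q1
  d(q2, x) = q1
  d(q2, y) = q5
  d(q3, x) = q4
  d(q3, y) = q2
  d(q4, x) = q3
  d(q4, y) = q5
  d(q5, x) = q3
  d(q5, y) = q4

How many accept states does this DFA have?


Accept states listed: {q0, q4}
Counting: q0(1) q4(2)

2


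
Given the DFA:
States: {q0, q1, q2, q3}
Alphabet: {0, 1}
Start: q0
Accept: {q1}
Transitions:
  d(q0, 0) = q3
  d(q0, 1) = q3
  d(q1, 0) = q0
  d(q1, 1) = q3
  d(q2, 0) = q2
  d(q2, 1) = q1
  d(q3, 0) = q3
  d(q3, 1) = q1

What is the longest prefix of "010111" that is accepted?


Run the DFA, marking each prefix where the state is accepting:
  "" -> q0 [reject]
  "0" -> q3 [reject]
  "01" -> q1 [accept]
  "010" -> q0 [reject]
  "0101" -> q3 [reject]
  "01011" -> q1 [accept]
  "010111" -> q3 [reject]

"01011"


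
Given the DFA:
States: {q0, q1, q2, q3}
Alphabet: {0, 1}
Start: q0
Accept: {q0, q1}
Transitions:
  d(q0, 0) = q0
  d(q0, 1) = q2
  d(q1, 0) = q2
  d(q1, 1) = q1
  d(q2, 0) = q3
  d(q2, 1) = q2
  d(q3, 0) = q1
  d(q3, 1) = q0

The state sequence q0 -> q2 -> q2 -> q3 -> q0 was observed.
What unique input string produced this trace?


Trace back each transition to find the symbol:
  q0 --[1]--> q2
  q2 --[1]--> q2
  q2 --[0]--> q3
  q3 --[1]--> q0

"1101"


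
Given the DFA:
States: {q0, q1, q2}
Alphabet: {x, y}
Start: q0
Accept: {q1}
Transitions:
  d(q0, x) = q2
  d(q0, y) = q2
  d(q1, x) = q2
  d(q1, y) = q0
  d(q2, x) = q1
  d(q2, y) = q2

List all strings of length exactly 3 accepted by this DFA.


All strings of length 3: 8 total
Accepted: 2

"xyx", "yyx"
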